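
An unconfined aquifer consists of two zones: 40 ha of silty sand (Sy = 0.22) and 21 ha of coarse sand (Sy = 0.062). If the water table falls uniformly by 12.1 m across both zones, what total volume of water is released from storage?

ΔV ≈ 1.22 × 10^6 m³

A₁ = 40 ha = 4 × 10^5 m²; A₂ = 21 ha = 2.1 × 10^5 m²
ΔV₁ = 0.22 × 4 × 10^5 × 12.1 = 1.065 × 10^6 m³
ΔV₂ = 0.062 × 2.1 × 10^5 × 12.1 = 1.575 × 10^5 m³
ΔV = ΔV₁ + ΔV₂ = 1.222 × 10^6 m³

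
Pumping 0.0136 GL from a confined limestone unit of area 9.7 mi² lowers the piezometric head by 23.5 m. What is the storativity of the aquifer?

S ≈ 2.3 × 10^-5

A = 9.7 mi² = 2.512 × 10^7 m²
ΔV = 0.0136 GL = 13600 m³
S = ΔV / (A × Δh) = 13600 m³ / (2.512 × 10^7 m² × 23.5 m) = 2.304 × 10^-5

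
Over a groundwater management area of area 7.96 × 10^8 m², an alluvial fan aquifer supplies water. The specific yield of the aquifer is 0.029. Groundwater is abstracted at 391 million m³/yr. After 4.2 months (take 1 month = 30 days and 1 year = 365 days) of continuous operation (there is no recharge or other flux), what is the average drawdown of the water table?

Q = 391 million m³/yr = 1.071 × 10^6 m³/d
t = 4.2 months = 126 d
ΔV = Q × t = 1.071 × 10^6 m³/d × 126 d = 1.35 × 10^8 m³
Δh = ΔV / (Sy × A) = 1.35 × 10^8 / (0.029 × 7.96 × 10^8) = 5.847 m

Δh ≈ 5.85 m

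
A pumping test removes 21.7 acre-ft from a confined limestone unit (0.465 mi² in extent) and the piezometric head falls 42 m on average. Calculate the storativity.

A = 0.465 mi² = 1.204 × 10^6 m²
ΔV = 21.7 acre-ft = 26770 m³
S = ΔV / (A × Δh) = 26770 m³ / (1.204 × 10^6 m² × 42 m) = 5.292 × 10^-4

S ≈ 5.3 × 10^-4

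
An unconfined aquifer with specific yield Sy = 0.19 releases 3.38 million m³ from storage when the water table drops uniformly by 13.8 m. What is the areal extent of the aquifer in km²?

ΔV = 3.38 million m³ = 3.38 × 10^6 m³
A = ΔV / (Sy × Δh) = 3.38 × 10^6 / (0.19 × 13.8) = 1.289 × 10^6 m²
A = 1.289 × 10^6 m² = 1.289 km²

A ≈ 1.29 km²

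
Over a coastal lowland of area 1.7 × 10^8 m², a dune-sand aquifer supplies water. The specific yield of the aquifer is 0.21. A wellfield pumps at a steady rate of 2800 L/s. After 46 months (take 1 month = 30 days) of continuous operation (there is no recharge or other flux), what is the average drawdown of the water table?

Δh ≈ 9.35 m

Q = 2800 L/s = 2.419 × 10^5 m³/d
t = 46 months = 1380 d
ΔV = Q × t = 2.419 × 10^5 m³/d × 1380 d = 3.338 × 10^8 m³
Δh = ΔV / (Sy × A) = 3.338 × 10^8 / (0.21 × 1.7 × 10^8) = 9.352 m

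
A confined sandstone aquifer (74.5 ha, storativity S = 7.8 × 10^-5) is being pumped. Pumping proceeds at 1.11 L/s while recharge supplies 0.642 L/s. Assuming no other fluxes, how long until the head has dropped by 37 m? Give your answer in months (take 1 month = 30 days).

A = 74.5 ha = 7.45 × 10^5 m²
ΔV = S × A × Δh = 7.8 × 10^-5 × 7.45 × 10^5 × 37 = 2150 m³
Net withdrawal = 1.11 − 0.642 = 0.468 L/s = 40.44 m³/d
t = ΔV / Q = 2150 m³ / 40.44 m³/d = 53.17 d
t = 53.17 d ≈ 1.772 months

t ≈ 1.77 months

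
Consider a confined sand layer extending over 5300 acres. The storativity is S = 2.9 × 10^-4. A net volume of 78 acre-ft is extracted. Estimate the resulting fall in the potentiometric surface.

A = 5300 acres = 2.145 × 10^7 m²
ΔV = 78 acre-ft = 96210 m³
Δh = ΔV / (S × A) = 96210 m³ / (2.9 × 10^-4 × 2.145 × 10^7 m²) = 15.47 m

Δh ≈ 15.5 m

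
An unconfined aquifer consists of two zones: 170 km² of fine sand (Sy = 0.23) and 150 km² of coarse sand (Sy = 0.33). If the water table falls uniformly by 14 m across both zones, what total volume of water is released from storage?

A₁ = 170 km² = 1.7 × 10^8 m²; A₂ = 150 km² = 1.5 × 10^8 m²
ΔV₁ = 0.23 × 1.7 × 10^8 × 14 = 5.474 × 10^8 m³
ΔV₂ = 0.33 × 1.5 × 10^8 × 14 = 6.93 × 10^8 m³
ΔV = ΔV₁ + ΔV₂ = 1.24 × 10^9 m³

ΔV ≈ 1.24 × 10^9 m³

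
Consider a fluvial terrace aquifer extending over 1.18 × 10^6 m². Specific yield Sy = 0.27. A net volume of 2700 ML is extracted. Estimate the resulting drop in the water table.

ΔV = 2700 ML = 2.7 × 10^6 m³
Δh = ΔV / (Sy × A) = 2.7 × 10^6 m³ / (0.27 × 1.18 × 10^6 m²) = 8.475 m

Δh ≈ 8.47 m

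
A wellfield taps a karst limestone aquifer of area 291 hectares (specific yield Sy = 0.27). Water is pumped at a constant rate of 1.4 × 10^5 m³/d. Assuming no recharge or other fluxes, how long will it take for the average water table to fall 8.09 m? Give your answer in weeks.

A = 291 hectares = 2.91 × 10^6 m²
ΔV = Sy × A × Δh = 0.27 × 2.91 × 10^6 × 8.09 = 6.356 × 10^6 m³
t = ΔV / Q = 6.356 × 10^6 m³ / 1.4 × 10^5 m³/d = 45.4 d
t = 45.4 d ≈ 6.486 weeks

t ≈ 6.49 weeks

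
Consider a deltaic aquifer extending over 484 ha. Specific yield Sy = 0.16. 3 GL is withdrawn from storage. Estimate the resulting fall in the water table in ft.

Δh ≈ 12.7 ft

A = 484 ha = 4.84 × 10^6 m²
ΔV = 3 GL = 3 × 10^6 m³
Δh = ΔV / (Sy × A) = 3 × 10^6 m³ / (0.16 × 4.84 × 10^6 m²) = 3.874 m
Δh = 3.874 m = 12.71 ft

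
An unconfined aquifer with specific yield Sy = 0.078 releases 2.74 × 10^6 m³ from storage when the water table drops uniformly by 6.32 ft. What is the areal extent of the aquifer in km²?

A ≈ 18.2 km²

Δh = 6.32 ft = 1.926 m
A = ΔV / (Sy × Δh) = 2.74 × 10^6 / (0.078 × 1.926) = 1.824 × 10^7 m²
A = 1.824 × 10^7 m² = 18.24 km²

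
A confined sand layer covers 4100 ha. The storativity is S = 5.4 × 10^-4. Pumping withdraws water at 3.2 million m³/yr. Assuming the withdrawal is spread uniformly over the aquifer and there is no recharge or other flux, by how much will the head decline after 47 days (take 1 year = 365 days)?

Δh ≈ 18.6 m

A = 4100 ha = 4.1 × 10^7 m²
Q = 3.2 million m³/yr = 8767 m³/d
ΔV = Q × t = 8767 m³/d × 47 d = 4.121 × 10^5 m³
Δh = ΔV / (S × A) = 4.121 × 10^5 / (5.4 × 10^-4 × 4.1 × 10^7) = 18.61 m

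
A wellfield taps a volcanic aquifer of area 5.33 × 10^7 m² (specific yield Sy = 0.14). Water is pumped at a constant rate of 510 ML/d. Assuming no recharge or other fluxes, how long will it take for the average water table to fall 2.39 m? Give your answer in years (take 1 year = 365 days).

t ≈ 0.0958 years

ΔV = Sy × A × Δh = 0.14 × 5.33 × 10^7 × 2.39 = 1.783 × 10^7 m³
Q = 510 ML/d = 5.1 × 10^5 m³/d
t = ΔV / Q = 1.783 × 10^7 m³ / 5.1 × 10^5 m³/d = 34.97 d
t = 34.97 d ≈ 0.09581 years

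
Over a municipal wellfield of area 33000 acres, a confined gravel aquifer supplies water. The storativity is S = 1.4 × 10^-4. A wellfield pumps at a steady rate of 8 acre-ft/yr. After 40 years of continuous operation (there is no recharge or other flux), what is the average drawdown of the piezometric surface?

Δh ≈ 21.1 m

A = 33000 acres = 1.335 × 10^8 m²
Q = 8 acre-ft/yr = 27.04 m³/d
t = 40 years = 14600 d
ΔV = Q × t = 27.04 m³/d × 14600 d = 3.947 × 10^5 m³
Δh = ΔV / (S × A) = 3.947 × 10^5 / (1.4 × 10^-4 × 1.335 × 10^8) = 21.11 m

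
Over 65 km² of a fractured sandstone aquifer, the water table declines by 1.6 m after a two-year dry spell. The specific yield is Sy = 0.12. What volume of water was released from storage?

A = 65 km² = 6.5 × 10^7 m²
ΔV = Sy × A × Δh = 0.12 × 6.5 × 10^7 m² × 1.6 m = 1.248 × 10^7 m³

ΔV ≈ 1.25 × 10^7 m³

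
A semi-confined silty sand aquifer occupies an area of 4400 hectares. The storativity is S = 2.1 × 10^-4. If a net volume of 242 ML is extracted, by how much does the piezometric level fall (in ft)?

A = 4400 hectares = 4.4 × 10^7 m²
ΔV = 242 ML = 2.42 × 10^5 m³
Δh = ΔV / (S × A) = 2.42 × 10^5 m³ / (2.1 × 10^-4 × 4.4 × 10^7 m²) = 26.19 m
Δh = 26.19 m = 85.93 ft

Δh ≈ 85.9 ft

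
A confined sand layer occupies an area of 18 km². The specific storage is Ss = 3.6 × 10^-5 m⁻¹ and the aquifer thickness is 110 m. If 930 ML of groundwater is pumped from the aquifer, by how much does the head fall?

Δh ≈ 13 m

S = Ss × b = 3.6 × 10^-5 m⁻¹ × 110 m = 3.96 × 10^-3
A = 18 km² = 1.8 × 10^7 m²
ΔV = 930 ML = 9.3 × 10^5 m³
Δh = ΔV / (S × A) = 9.3 × 10^5 m³ / (0.00396 × 1.8 × 10^7 m²) = 13.05 m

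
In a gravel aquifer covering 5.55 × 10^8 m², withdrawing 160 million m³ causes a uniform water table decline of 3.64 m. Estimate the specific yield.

Sy ≈ 0.079

ΔV = 160 million m³ = 1.6 × 10^8 m³
Sy = ΔV / (A × Δh) = 1.6 × 10^8 m³ / (5.55 × 10^8 m² × 3.64 m) = 0.0792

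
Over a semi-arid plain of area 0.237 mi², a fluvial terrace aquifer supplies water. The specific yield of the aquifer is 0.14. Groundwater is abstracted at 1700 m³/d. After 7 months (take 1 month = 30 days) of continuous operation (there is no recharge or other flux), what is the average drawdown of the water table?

Δh ≈ 4.15 m

A = 0.237 mi² = 6.138 × 10^5 m²
t = 7 months = 210 d
ΔV = Q × t = 1700 m³/d × 210 d = 3.57 × 10^5 m³
Δh = ΔV / (Sy × A) = 3.57 × 10^5 / (0.14 × 6.138 × 10^5) = 4.154 m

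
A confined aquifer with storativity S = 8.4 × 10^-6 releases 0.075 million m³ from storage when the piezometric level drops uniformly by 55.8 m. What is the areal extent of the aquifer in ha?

A ≈ 16000 ha

ΔV = 0.075 million m³ = 75000 m³
A = ΔV / (S × Δh) = 75000 / (8.4 × 10^-6 × 55.8) = 1.6 × 10^8 m²
A = 1.6 × 10^8 m² = 16000 ha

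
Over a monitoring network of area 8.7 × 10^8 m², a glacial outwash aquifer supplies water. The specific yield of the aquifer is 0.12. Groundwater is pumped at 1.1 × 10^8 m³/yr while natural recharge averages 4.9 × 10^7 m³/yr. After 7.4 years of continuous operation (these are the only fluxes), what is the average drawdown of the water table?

Δh ≈ 4.32 m

Net abstraction = 1.1 × 10^8 − 4.9 × 10^7 = 6.1 × 10^7 m³/yr
Q_net = 6.1 × 10^7 m³/yr = 1.671 × 10^5 m³/d
t = 7.4 years = 2701 d
ΔV = Q × t = 1.671 × 10^5 m³/d × 2701 d = 4.514 × 10^8 m³
Δh = ΔV / (Sy × A) = 4.514 × 10^8 / (0.12 × 8.7 × 10^8) = 4.324 m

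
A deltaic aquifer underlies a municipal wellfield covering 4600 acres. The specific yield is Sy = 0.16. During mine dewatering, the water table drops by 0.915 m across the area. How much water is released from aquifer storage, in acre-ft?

A = 4600 acres = 1.862 × 10^7 m²
ΔV = Sy × A × Δh = 0.16 × 1.862 × 10^7 m² × 0.915 m = 2.725 × 10^6 m³
ΔV = 2.725 × 10^6 m³ = 2209 acre-ft

ΔV ≈ 2210 acre-ft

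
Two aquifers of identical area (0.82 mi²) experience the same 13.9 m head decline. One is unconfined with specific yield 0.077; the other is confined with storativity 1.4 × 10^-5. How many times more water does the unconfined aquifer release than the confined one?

ΔV_u / ΔV_c ≈ 5500

A = 0.82 mi² = 2.124 × 10^6 m²
Unconfined: ΔV_u = Sy × A × Δh = 0.077 × 2.124 × 10^6 × 13.9 = 2.273 × 10^6 m³
Confined: ΔV_c = S × A × Δh = 1.4 × 10^-5 × 2.124 × 10^6 × 13.9 = 413.3 m³
Ratio = ΔV_u / ΔV_c = Sy / S = 0.077 / 1.4 × 10^-5 = 5500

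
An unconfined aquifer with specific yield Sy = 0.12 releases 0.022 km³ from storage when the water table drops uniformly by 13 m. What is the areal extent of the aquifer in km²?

ΔV = 0.022 km³ = 2.2 × 10^7 m³
A = ΔV / (Sy × Δh) = 2.2 × 10^7 / (0.12 × 13) = 1.41 × 10^7 m²
A = 1.41 × 10^7 m² = 14.1 km²

A ≈ 14.1 km²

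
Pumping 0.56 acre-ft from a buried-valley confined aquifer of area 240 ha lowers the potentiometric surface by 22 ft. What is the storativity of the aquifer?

A = 240 ha = 2.4 × 10^6 m²
Δh = 22 ft = 6.706 m
ΔV = 0.56 acre-ft = 690.7 m³
S = ΔV / (A × Δh) = 690.7 m³ / (2.4 × 10^6 m² × 6.706 m) = 4.292 × 10^-5

S ≈ 4.3 × 10^-5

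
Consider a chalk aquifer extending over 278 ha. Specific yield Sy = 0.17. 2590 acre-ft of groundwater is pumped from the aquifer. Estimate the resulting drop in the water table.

A = 278 ha = 2.78 × 10^6 m²
ΔV = 2590 acre-ft = 3.195 × 10^6 m³
Δh = ΔV / (Sy × A) = 3.195 × 10^6 m³ / (0.17 × 2.78 × 10^6 m²) = 6.76 m

Δh ≈ 6.76 m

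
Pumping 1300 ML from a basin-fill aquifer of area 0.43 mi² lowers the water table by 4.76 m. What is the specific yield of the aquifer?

A = 0.43 mi² = 1.114 × 10^6 m²
ΔV = 1300 ML = 1.3 × 10^6 m³
Sy = ΔV / (A × Δh) = 1.3 × 10^6 m³ / (1.114 × 10^6 m² × 4.76 m) = 0.2452

Sy ≈ 0.25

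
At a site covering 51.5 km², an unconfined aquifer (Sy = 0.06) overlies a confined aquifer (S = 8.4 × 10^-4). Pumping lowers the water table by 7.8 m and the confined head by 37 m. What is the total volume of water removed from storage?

A = 51.5 km² = 5.15 × 10^7 m²
Unconfined: ΔV_u = Sy × A × Δh_u = 0.06 × 5.15 × 10^7 × 7.8 = 2.41 × 10^7 m³
Confined: ΔV_c = S × A × Δh_c = 8.4 × 10^-4 × 5.15 × 10^7 × 37 = 1.601 × 10^6 m³
Total ΔV = 2.41 × 10^7 + 1.601 × 10^6 = 2.57 × 10^7 m³

ΔV ≈ 2.57 × 10^7 m³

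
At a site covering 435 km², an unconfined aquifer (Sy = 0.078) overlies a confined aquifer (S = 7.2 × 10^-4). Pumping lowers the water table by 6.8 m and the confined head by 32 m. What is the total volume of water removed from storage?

A = 435 km² = 4.35 × 10^8 m²
Unconfined: ΔV_u = Sy × A × Δh_u = 0.078 × 4.35 × 10^8 × 6.8 = 2.307 × 10^8 m³
Confined: ΔV_c = S × A × Δh_c = 7.2 × 10^-4 × 4.35 × 10^8 × 32 = 1.002 × 10^7 m³
Total ΔV = 2.307 × 10^8 + 1.002 × 10^7 = 2.407 × 10^8 m³

ΔV ≈ 2.41 × 10^8 m³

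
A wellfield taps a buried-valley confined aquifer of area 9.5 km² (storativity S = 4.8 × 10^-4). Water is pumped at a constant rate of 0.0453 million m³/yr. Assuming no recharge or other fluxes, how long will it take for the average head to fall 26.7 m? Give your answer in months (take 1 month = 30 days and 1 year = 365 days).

t ≈ 32.7 months

A = 9.5 km² = 9.5 × 10^6 m²
ΔV = S × A × Δh = 4.8 × 10^-4 × 9.5 × 10^6 × 26.7 = 1.218 × 10^5 m³
Q = 0.0453 million m³/yr = 124.1 m³/d
t = ΔV / Q = 1.218 × 10^5 m³ / 124.1 m³/d = 981 d
t = 981 d ≈ 32.7 months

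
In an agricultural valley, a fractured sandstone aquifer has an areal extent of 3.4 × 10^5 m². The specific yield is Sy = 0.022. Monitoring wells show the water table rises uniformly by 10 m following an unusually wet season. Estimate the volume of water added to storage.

ΔV = Sy × A × Δh = 0.022 × 3.4 × 10^5 m² × 10 m = 74800 m³

ΔV ≈ 74800 m³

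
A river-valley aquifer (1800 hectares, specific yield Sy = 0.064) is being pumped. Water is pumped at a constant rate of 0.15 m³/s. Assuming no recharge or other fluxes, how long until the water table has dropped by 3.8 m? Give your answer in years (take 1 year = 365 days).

t ≈ 0.925 years

A = 1800 hectares = 1.8 × 10^7 m²
ΔV = Sy × A × Δh = 0.064 × 1.8 × 10^7 × 3.8 = 4.378 × 10^6 m³
Q = 0.15 m³/s = 12960 m³/d
t = ΔV / Q = 4.378 × 10^6 m³ / 12960 m³/d = 337.8 d
t = 337.8 d ≈ 0.9254 years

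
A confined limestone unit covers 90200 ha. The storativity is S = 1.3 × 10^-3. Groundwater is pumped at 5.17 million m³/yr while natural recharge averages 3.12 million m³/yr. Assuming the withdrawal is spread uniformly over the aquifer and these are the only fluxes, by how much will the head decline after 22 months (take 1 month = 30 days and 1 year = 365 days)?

Δh ≈ 3.16 m

A = 90200 ha = 9.02 × 10^8 m²
Net abstraction = 5.17 − 3.12 = 2.05 million m³/yr
Q_net = 2.05 million m³/yr = 5616 m³/d
t = 22 months = 660 d
ΔV = Q × t = 5616 m³/d × 660 d = 3.707 × 10^6 m³
Δh = ΔV / (S × A) = 3.707 × 10^6 / (0.0013 × 9.02 × 10^8) = 3.161 m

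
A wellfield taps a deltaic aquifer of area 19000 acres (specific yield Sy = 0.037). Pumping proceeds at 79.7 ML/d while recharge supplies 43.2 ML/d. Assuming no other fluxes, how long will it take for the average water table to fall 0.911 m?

A = 19000 acres = 7.689 × 10^7 m²
ΔV = Sy × A × Δh = 0.037 × 7.689 × 10^7 × 0.911 = 2.592 × 10^6 m³
Net withdrawal = 79.7 − 43.2 = 36.5 ML/d = 36500 m³/d
t = ΔV / Q = 2.592 × 10^6 m³ / 36500 m³/d = 71.01 d

t ≈ 71 days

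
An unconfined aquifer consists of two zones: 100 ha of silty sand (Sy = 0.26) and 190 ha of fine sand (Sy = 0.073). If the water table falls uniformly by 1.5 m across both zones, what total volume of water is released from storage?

ΔV ≈ 5.98 × 10^5 m³

A₁ = 100 ha = 1 × 10^6 m²; A₂ = 190 ha = 1.9 × 10^6 m²
ΔV₁ = 0.26 × 1 × 10^6 × 1.5 = 3.9 × 10^5 m³
ΔV₂ = 0.073 × 1.9 × 10^6 × 1.5 = 2.08 × 10^5 m³
ΔV = ΔV₁ + ΔV₂ = 5.981 × 10^5 m³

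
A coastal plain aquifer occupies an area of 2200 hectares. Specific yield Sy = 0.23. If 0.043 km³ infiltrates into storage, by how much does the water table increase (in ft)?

Δh ≈ 27.9 ft

A = 2200 hectares = 2.2 × 10^7 m²
ΔV = 0.043 km³ = 4.3 × 10^7 m³
Δh = ΔV / (Sy × A) = 4.3 × 10^7 m³ / (0.23 × 2.2 × 10^7 m²) = 8.498 m
Δh = 8.498 m = 27.88 ft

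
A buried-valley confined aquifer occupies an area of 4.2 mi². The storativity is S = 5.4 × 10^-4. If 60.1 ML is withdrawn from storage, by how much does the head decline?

Δh ≈ 10.2 m

A = 4.2 mi² = 1.088 × 10^7 m²
ΔV = 60.1 ML = 60100 m³
Δh = ΔV / (S × A) = 60100 m³ / (5.4 × 10^-4 × 1.088 × 10^7 m²) = 10.23 m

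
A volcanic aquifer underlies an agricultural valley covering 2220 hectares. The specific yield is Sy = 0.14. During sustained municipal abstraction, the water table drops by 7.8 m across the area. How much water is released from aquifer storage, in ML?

A = 2220 hectares = 2.22 × 10^7 m²
ΔV = Sy × A × Δh = 0.14 × 2.22 × 10^7 m² × 7.8 m = 2.424 × 10^7 m³
ΔV = 2.424 × 10^7 m³ = 24240 ML

ΔV ≈ 24200 ML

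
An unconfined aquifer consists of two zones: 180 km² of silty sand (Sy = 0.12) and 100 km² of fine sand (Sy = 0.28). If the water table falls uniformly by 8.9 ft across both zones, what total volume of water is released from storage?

ΔV ≈ 1.35 × 10^8 m³

A₁ = 180 km² = 1.8 × 10^8 m²; A₂ = 100 km² = 1 × 10^8 m²
Δh = 8.9 ft = 2.713 m
ΔV₁ = 0.12 × 1.8 × 10^8 × 2.713 = 5.859 × 10^7 m³
ΔV₂ = 0.28 × 1 × 10^8 × 2.713 = 7.596 × 10^7 m³
ΔV = ΔV₁ + ΔV₂ = 1.346 × 10^8 m³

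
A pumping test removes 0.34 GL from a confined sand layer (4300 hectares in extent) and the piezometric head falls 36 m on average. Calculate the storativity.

S ≈ 2.2 × 10^-4

A = 4300 hectares = 4.3 × 10^7 m²
ΔV = 0.34 GL = 3.4 × 10^5 m³
S = ΔV / (A × Δh) = 3.4 × 10^5 m³ / (4.3 × 10^7 m² × 36 m) = 2.196 × 10^-4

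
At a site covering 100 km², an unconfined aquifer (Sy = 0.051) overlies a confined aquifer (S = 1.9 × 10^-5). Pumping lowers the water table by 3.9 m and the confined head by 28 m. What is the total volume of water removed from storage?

ΔV ≈ 1.99 × 10^7 m³

A = 100 km² = 1 × 10^8 m²
Unconfined: ΔV_u = Sy × A × Δh_u = 0.051 × 1 × 10^8 × 3.9 = 1.989 × 10^7 m³
Confined: ΔV_c = S × A × Δh_c = 1.9 × 10^-5 × 1 × 10^8 × 28 = 53200 m³
Total ΔV = 1.989 × 10^7 + 53200 = 1.994 × 10^7 m³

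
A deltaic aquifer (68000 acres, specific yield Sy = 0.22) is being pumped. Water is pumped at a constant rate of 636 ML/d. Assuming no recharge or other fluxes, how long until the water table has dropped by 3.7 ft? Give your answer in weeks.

t ≈ 15.3 weeks

A = 68000 acres = 2.752 × 10^8 m²
Δh = 3.7 ft = 1.128 m
ΔV = Sy × A × Δh = 0.22 × 2.752 × 10^8 × 1.128 = 6.828 × 10^7 m³
Q = 636 ML/d = 6.36 × 10^5 m³/d
t = ΔV / Q = 6.828 × 10^7 m³ / 6.36 × 10^5 m³/d = 107.4 d
t = 107.4 d ≈ 15.34 weeks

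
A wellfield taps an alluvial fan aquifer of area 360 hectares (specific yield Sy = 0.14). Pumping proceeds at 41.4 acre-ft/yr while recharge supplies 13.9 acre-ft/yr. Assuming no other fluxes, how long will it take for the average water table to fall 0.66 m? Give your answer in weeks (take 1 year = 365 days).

t ≈ 511 weeks

A = 360 hectares = 3.6 × 10^6 m²
ΔV = Sy × A × Δh = 0.14 × 3.6 × 10^6 × 0.66 = 3.326 × 10^5 m³
Net withdrawal = 41.4 − 13.9 = 27.5 acre-ft/yr = 92.93 m³/d
t = ΔV / Q = 3.326 × 10^5 m³ / 92.93 m³/d = 3579 d
t = 3579 d ≈ 511.3 weeks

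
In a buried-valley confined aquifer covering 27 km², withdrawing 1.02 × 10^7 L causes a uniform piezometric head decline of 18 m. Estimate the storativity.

S ≈ 2.1 × 10^-5

A = 27 km² = 2.7 × 10^7 m²
ΔV = 1.02 × 10^7 L = 10200 m³
S = ΔV / (A × Δh) = 10200 m³ / (2.7 × 10^7 m² × 18 m) = 2.099 × 10^-5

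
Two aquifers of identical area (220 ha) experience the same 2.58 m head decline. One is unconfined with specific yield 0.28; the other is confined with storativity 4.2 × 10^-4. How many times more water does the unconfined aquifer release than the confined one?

ΔV_u / ΔV_c ≈ 667

A = 220 ha = 2.2 × 10^6 m²
Unconfined: ΔV_u = Sy × A × Δh = 0.28 × 2.2 × 10^6 × 2.58 = 1.589 × 10^6 m³
Confined: ΔV_c = S × A × Δh = 4.2 × 10^-4 × 2.2 × 10^6 × 2.58 = 2384 m³
Ratio = ΔV_u / ΔV_c = Sy / S = 0.28 / 4.2 × 10^-4 = 666.7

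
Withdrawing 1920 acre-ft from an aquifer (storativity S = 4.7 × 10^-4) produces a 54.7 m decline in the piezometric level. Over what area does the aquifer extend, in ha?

ΔV = 1920 acre-ft = 2.368 × 10^6 m³
A = ΔV / (S × Δh) = 2.368 × 10^6 / (4.7 × 10^-4 × 54.7) = 9.212 × 10^7 m²
A = 9.212 × 10^7 m² = 9212 ha

A ≈ 9210 ha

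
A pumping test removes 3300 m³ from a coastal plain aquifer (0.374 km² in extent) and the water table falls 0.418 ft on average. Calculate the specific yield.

Sy ≈ 0.069

A = 0.374 km² = 3.74 × 10^5 m²
Δh = 0.418 ft = 0.1274 m
Sy = ΔV / (A × Δh) = 3300 m³ / (3.74 × 10^5 m² × 0.1274 m) = 0.06925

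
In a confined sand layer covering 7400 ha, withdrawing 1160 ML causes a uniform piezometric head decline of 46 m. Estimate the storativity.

S ≈ 3.4 × 10^-4

A = 7400 ha = 7.4 × 10^7 m²
ΔV = 1160 ML = 1.16 × 10^6 m³
S = ΔV / (A × Δh) = 1.16 × 10^6 m³ / (7.4 × 10^7 m² × 46 m) = 3.408 × 10^-4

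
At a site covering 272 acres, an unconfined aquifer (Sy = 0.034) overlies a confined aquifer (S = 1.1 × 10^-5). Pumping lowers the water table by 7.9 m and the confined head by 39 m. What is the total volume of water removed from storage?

ΔV ≈ 2.96 × 10^5 m³

A = 272 acres = 1.101 × 10^6 m²
Unconfined: ΔV_u = Sy × A × Δh_u = 0.034 × 1.101 × 10^6 × 7.9 = 2.957 × 10^5 m³
Confined: ΔV_c = S × A × Δh_c = 1.1 × 10^-5 × 1.101 × 10^6 × 39 = 472.2 m³
Total ΔV = 2.957 × 10^5 + 472.2 = 2.961 × 10^5 m³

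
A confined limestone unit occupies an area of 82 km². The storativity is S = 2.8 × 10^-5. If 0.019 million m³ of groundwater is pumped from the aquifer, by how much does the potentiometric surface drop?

Δh ≈ 8.28 m

A = 82 km² = 8.2 × 10^7 m²
ΔV = 0.019 million m³ = 19000 m³
Δh = ΔV / (S × A) = 19000 m³ / (2.8 × 10^-5 × 8.2 × 10^7 m²) = 8.275 m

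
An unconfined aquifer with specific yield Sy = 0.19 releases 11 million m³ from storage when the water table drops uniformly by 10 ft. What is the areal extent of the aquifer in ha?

A ≈ 1900 ha

Δh = 10 ft = 3.048 m
ΔV = 11 million m³ = 1.1 × 10^7 m³
A = ΔV / (Sy × Δh) = 1.1 × 10^7 / (0.19 × 3.048) = 1.899 × 10^7 m²
A = 1.899 × 10^7 m² = 1899 ha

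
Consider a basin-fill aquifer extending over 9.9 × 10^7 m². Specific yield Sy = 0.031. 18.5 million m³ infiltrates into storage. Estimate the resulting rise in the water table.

Δh ≈ 6.03 m

ΔV = 18.5 million m³ = 1.85 × 10^7 m³
Δh = ΔV / (Sy × A) = 1.85 × 10^7 m³ / (0.031 × 9.9 × 10^7 m²) = 6.028 m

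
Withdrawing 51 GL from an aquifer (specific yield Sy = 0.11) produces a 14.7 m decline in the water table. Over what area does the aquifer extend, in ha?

A ≈ 3150 ha

ΔV = 51 GL = 5.1 × 10^7 m³
A = ΔV / (Sy × Δh) = 5.1 × 10^7 / (0.11 × 14.7) = 3.154 × 10^7 m²
A = 3.154 × 10^7 m² = 3154 ha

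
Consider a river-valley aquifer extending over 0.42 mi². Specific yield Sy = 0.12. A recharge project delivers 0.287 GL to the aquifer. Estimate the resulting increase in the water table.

Δh ≈ 2.2 m

A = 0.42 mi² = 1.088 × 10^6 m²
ΔV = 0.287 GL = 2.87 × 10^5 m³
Δh = ΔV / (Sy × A) = 2.87 × 10^5 m³ / (0.12 × 1.088 × 10^6 m²) = 2.199 m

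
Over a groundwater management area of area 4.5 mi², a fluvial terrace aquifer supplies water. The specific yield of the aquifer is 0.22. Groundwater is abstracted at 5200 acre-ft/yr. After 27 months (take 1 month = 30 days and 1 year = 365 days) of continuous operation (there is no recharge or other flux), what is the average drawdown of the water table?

Δh ≈ 5.55 m

A = 4.5 mi² = 1.165 × 10^7 m²
Q = 5200 acre-ft/yr = 17570 m³/d
t = 27 months = 810 d
ΔV = Q × t = 17570 m³/d × 810 d = 1.423 × 10^7 m³
Δh = ΔV / (Sy × A) = 1.423 × 10^7 / (0.22 × 1.165 × 10^7) = 5.551 m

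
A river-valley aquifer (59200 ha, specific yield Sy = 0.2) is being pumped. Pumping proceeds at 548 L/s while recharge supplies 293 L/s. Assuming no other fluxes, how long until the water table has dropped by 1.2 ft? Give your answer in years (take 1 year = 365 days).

t ≈ 5.39 years

A = 59200 ha = 5.92 × 10^8 m²
Δh = 1.2 ft = 0.3658 m
ΔV = Sy × A × Δh = 0.2 × 5.92 × 10^8 × 0.3658 = 4.331 × 10^7 m³
Net withdrawal = 548 − 293 = 255 L/s = 22030 m³/d
t = ΔV / Q = 4.331 × 10^7 m³ / 22030 m³/d = 1966 d
t = 1966 d ≈ 5.385 years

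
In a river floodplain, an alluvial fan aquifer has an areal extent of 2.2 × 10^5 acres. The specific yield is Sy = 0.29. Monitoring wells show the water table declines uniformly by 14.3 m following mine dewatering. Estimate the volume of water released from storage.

A = 2.2 × 10^5 acres = 8.903 × 10^8 m²
ΔV = Sy × A × Δh = 0.29 × 8.903 × 10^8 m² × 14.3 m = 3.692 × 10^9 m³

ΔV ≈ 3.69 × 10^9 m³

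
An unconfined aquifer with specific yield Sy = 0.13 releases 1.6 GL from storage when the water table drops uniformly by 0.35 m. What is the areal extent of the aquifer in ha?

ΔV = 1.6 GL = 1.6 × 10^6 m³
A = ΔV / (Sy × Δh) = 1.6 × 10^6 / (0.13 × 0.35) = 3.516 × 10^7 m²
A = 3.516 × 10^7 m² = 3516 ha

A ≈ 3520 ha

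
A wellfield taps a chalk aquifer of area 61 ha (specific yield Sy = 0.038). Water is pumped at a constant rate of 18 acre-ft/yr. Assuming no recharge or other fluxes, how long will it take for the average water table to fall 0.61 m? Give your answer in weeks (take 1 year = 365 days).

t ≈ 33.2 weeks

A = 61 ha = 6.1 × 10^5 m²
ΔV = Sy × A × Δh = 0.038 × 6.1 × 10^5 × 0.61 = 14140 m³
Q = 18 acre-ft/yr = 60.83 m³/d
t = ΔV / Q = 14140 m³ / 60.83 m³/d = 232.5 d
t = 232.5 d ≈ 33.21 weeks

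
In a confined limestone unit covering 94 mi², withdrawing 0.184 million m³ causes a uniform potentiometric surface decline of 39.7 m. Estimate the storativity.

S ≈ 1.9 × 10^-5

A = 94 mi² = 2.435 × 10^8 m²
ΔV = 0.184 million m³ = 1.84 × 10^5 m³
S = ΔV / (A × Δh) = 1.84 × 10^5 m³ / (2.435 × 10^8 m² × 39.7 m) = 1.904 × 10^-5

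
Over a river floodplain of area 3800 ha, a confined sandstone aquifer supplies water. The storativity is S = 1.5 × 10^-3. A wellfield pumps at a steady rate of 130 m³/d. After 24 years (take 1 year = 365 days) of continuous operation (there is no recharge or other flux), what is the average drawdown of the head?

A = 3800 ha = 3.8 × 10^7 m²
t = 24 years = 8760 d
ΔV = Q × t = 130 m³/d × 8760 d = 1.139 × 10^6 m³
Δh = ΔV / (S × A) = 1.139 × 10^6 / (0.0015 × 3.8 × 10^7) = 19.98 m

Δh ≈ 20 m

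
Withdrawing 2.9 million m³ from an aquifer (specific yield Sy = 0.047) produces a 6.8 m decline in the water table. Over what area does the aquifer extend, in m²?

ΔV = 2.9 million m³ = 2.9 × 10^6 m³
A = ΔV / (Sy × Δh) = 2.9 × 10^6 / (0.047 × 6.8) = 9.074 × 10^6 m²

A ≈ 9.07 × 10^6 m²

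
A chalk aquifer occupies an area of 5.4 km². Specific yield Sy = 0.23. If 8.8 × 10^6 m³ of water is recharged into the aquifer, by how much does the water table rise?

A = 5.4 km² = 5.4 × 10^6 m²
Δh = ΔV / (Sy × A) = 8.8 × 10^6 m³ / (0.23 × 5.4 × 10^6 m²) = 7.085 m

Δh ≈ 7.09 m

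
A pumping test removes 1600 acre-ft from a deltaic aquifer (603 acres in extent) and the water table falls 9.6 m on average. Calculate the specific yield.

Sy ≈ 0.084

A = 603 acres = 2.44 × 10^6 m²
ΔV = 1600 acre-ft = 1.974 × 10^6 m³
Sy = ΔV / (A × Δh) = 1.974 × 10^6 m³ / (2.44 × 10^6 m² × 9.6 m) = 0.08425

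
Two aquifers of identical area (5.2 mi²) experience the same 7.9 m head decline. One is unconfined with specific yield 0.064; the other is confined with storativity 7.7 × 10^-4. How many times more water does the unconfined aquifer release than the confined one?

A = 5.2 mi² = 1.347 × 10^7 m²
Unconfined: ΔV_u = Sy × A × Δh = 0.064 × 1.347 × 10^7 × 7.9 = 6.809 × 10^6 m³
Confined: ΔV_c = S × A × Δh = 7.7 × 10^-4 × 1.347 × 10^7 × 7.9 = 81930 m³
Ratio = ΔV_u / ΔV_c = Sy / S = 0.064 / 7.7 × 10^-4 = 83.12

ΔV_u / ΔV_c ≈ 83.1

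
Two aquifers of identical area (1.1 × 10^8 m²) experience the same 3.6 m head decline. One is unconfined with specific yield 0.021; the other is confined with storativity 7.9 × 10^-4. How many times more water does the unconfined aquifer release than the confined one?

Unconfined: ΔV_u = Sy × A × Δh = 0.021 × 1.1 × 10^8 × 3.6 = 8.316 × 10^6 m³
Confined: ΔV_c = S × A × Δh = 7.9 × 10^-4 × 1.1 × 10^8 × 3.6 = 3.128 × 10^5 m³
Ratio = ΔV_u / ΔV_c = Sy / S = 0.021 / 7.9 × 10^-4 = 26.58

ΔV_u / ΔV_c ≈ 26.6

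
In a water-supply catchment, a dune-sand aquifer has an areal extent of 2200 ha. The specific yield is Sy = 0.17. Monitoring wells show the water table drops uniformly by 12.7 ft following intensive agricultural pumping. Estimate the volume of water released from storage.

ΔV ≈ 1.45 × 10^7 m³

A = 2200 ha = 2.2 × 10^7 m²
Δh = 12.7 ft = 3.871 m
ΔV = Sy × A × Δh = 0.17 × 2.2 × 10^7 m² × 3.871 m = 1.448 × 10^7 m³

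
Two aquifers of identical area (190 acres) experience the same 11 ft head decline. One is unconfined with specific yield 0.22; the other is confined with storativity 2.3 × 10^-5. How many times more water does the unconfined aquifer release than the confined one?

A = 190 acres = 7.689 × 10^5 m²
Δh = 11 ft = 3.353 m
Unconfined: ΔV_u = Sy × A × Δh = 0.22 × 7.689 × 10^5 × 3.353 = 5.672 × 10^5 m³
Confined: ΔV_c = S × A × Δh = 2.3 × 10^-5 × 7.689 × 10^5 × 3.353 = 59.29 m³
Ratio = ΔV_u / ΔV_c = Sy / S = 0.22 / 2.3 × 10^-5 = 9565

ΔV_u / ΔV_c ≈ 9570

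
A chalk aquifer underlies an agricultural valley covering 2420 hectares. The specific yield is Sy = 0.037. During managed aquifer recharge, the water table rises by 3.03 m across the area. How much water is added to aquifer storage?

A = 2420 hectares = 2.42 × 10^7 m²
ΔV = Sy × A × Δh = 0.037 × 2.42 × 10^7 m² × 3.03 m = 2.713 × 10^6 m³

ΔV ≈ 2.71 × 10^6 m³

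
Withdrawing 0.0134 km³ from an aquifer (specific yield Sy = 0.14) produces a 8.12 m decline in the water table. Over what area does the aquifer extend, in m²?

A ≈ 1.18 × 10^7 m²

ΔV = 0.0134 km³ = 1.34 × 10^7 m³
A = ΔV / (Sy × Δh) = 1.34 × 10^7 / (0.14 × 8.12) = 1.179 × 10^7 m²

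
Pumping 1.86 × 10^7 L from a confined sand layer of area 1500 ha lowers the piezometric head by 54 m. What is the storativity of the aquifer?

A = 1500 ha = 1.5 × 10^7 m²
ΔV = 1.86 × 10^7 L = 18600 m³
S = ΔV / (A × Δh) = 18600 m³ / (1.5 × 10^7 m² × 54 m) = 2.296 × 10^-5

S ≈ 2.3 × 10^-5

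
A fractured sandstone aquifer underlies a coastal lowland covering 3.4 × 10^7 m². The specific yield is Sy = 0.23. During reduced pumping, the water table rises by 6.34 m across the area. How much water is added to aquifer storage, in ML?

ΔV ≈ 49600 ML

ΔV = Sy × A × Δh = 0.23 × 3.4 × 10^7 m² × 6.34 m = 4.958 × 10^7 m³
ΔV = 4.958 × 10^7 m³ = 49580 ML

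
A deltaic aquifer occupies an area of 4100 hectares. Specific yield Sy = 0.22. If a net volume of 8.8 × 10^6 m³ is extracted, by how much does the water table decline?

Δh ≈ 0.976 m

A = 4100 hectares = 4.1 × 10^7 m²
Δh = ΔV / (Sy × A) = 8.8 × 10^6 m³ / (0.22 × 4.1 × 10^7 m²) = 0.9756 m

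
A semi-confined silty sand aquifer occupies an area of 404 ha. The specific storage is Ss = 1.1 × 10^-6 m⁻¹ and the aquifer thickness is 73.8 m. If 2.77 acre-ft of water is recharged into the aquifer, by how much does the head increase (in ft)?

S = Ss × b = 1.1 × 10^-6 m⁻¹ × 73.8 m = 8.118 × 10^-5
A = 404 ha = 4.04 × 10^6 m²
ΔV = 2.77 acre-ft = 3417 m³
Δh = ΔV / (S × A) = 3417 m³ / (8.118 × 10^-5 × 4.04 × 10^6 m²) = 10.42 m
Δh = 10.42 m = 34.18 ft

Δh ≈ 34.2 ft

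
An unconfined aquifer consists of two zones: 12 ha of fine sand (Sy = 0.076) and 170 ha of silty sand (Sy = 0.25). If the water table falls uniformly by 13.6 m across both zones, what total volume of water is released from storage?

A₁ = 12 ha = 1.2 × 10^5 m²; A₂ = 170 ha = 1.7 × 10^6 m²
ΔV₁ = 0.076 × 1.2 × 10^5 × 13.6 = 1.24 × 10^5 m³
ΔV₂ = 0.25 × 1.7 × 10^6 × 13.6 = 5.78 × 10^6 m³
ΔV = ΔV₁ + ΔV₂ = 5.904 × 10^6 m³

ΔV ≈ 5.9 × 10^6 m³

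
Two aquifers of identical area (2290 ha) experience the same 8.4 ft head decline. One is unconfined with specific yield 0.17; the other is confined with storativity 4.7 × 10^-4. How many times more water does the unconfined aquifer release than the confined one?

ΔV_u / ΔV_c ≈ 362

A = 2290 ha = 2.29 × 10^7 m²
Δh = 8.4 ft = 2.56 m
Unconfined: ΔV_u = Sy × A × Δh = 0.17 × 2.29 × 10^7 × 2.56 = 9.967 × 10^6 m³
Confined: ΔV_c = S × A × Δh = 4.7 × 10^-4 × 2.29 × 10^7 × 2.56 = 27560 m³
Ratio = ΔV_u / ΔV_c = Sy / S = 0.17 / 4.7 × 10^-4 = 361.7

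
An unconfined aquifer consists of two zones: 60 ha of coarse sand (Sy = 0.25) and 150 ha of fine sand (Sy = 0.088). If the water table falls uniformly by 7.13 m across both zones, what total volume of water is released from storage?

ΔV ≈ 2.01 × 10^6 m³

A₁ = 60 ha = 6 × 10^5 m²; A₂ = 150 ha = 1.5 × 10^6 m²
ΔV₁ = 0.25 × 6 × 10^5 × 7.13 = 1.069 × 10^6 m³
ΔV₂ = 0.088 × 1.5 × 10^6 × 7.13 = 9.412 × 10^5 m³
ΔV = ΔV₁ + ΔV₂ = 2.011 × 10^6 m³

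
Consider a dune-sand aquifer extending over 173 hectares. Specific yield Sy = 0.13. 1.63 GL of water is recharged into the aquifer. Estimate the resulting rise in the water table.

A = 173 hectares = 1.73 × 10^6 m²
ΔV = 1.63 GL = 1.63 × 10^6 m³
Δh = ΔV / (Sy × A) = 1.63 × 10^6 m³ / (0.13 × 1.73 × 10^6 m²) = 7.248 m

Δh ≈ 7.25 m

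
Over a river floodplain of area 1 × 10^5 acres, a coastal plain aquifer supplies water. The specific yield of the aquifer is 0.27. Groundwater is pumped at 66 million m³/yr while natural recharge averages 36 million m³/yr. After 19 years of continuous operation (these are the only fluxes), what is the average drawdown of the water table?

Δh ≈ 5.22 m

A = 1 × 10^5 acres = 4.047 × 10^8 m²
Net abstraction = 66 − 36 = 30 million m³/yr
Q_net = 30 million m³/yr = 82190 m³/d
t = 19 years = 6935 d
ΔV = Q × t = 82190 m³/d × 6935 d = 5.7 × 10^8 m³
Δh = ΔV / (Sy × A) = 5.7 × 10^8 / (0.27 × 4.047 × 10^8) = 5.217 m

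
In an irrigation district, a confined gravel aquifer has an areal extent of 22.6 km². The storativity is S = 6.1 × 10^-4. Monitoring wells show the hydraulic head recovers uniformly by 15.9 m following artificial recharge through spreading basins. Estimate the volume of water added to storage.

A = 22.6 km² = 2.26 × 10^7 m²
ΔV = S × A × Δh = 6.1 × 10^-4 × 2.26 × 10^7 m² × 15.9 m = 2.192 × 10^5 m³

ΔV ≈ 2.19 × 10^5 m³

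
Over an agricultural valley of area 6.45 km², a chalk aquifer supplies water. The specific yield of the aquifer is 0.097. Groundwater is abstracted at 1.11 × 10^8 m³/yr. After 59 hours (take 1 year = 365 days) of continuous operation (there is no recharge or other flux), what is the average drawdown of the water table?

Δh ≈ 1.19 m

A = 6.45 km² = 6.45 × 10^6 m²
Q = 1.11 × 10^8 m³/yr = 3.041 × 10^5 m³/d
t = 59 hours = 2.458 d
ΔV = Q × t = 3.041 × 10^5 m³/d × 2.458 d = 7.476 × 10^5 m³
Δh = ΔV / (Sy × A) = 7.476 × 10^5 / (0.097 × 6.45 × 10^6) = 1.195 m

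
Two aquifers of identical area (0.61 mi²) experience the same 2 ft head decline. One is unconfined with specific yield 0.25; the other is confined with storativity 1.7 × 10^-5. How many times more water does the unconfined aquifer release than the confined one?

A = 0.61 mi² = 1.58 × 10^6 m²
Δh = 2 ft = 0.6096 m
Unconfined: ΔV_u = Sy × A × Δh = 0.25 × 1.58 × 10^6 × 0.6096 = 2.408 × 10^5 m³
Confined: ΔV_c = S × A × Δh = 1.7 × 10^-5 × 1.58 × 10^6 × 0.6096 = 16.37 m³
Ratio = ΔV_u / ΔV_c = Sy / S = 0.25 / 1.7 × 10^-5 = 14710

ΔV_u / ΔV_c ≈ 14700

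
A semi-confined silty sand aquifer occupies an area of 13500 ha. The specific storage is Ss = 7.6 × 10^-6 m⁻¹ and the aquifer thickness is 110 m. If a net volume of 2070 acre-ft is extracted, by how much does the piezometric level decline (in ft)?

Δh ≈ 74.2 ft

S = Ss × b = 7.6 × 10^-6 m⁻¹ × 110 m = 8.36 × 10^-4
A = 13500 ha = 1.35 × 10^8 m²
ΔV = 2070 acre-ft = 2.553 × 10^6 m³
Δh = ΔV / (S × A) = 2.553 × 10^6 m³ / (8.36 × 10^-4 × 1.35 × 10^8 m²) = 22.62 m
Δh = 22.62 m = 74.22 ft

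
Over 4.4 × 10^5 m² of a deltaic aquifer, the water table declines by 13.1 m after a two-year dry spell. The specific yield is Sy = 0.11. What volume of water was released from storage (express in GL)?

ΔV ≈ 0.634 GL

ΔV = Sy × A × Δh = 0.11 × 4.4 × 10^5 m² × 13.1 m = 6.34 × 10^5 m³
ΔV = 6.34 × 10^5 m³ = 0.634 GL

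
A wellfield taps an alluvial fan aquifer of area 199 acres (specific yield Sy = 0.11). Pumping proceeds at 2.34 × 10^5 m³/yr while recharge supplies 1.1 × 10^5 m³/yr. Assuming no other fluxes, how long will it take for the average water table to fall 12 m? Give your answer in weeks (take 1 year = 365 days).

t ≈ 447 weeks

A = 199 acres = 8.053 × 10^5 m²
ΔV = Sy × A × Δh = 0.11 × 8.053 × 10^5 × 12 = 1.063 × 10^6 m³
Net withdrawal = 2.34 × 10^5 − 1.1 × 10^5 = 1.24 × 10^5 m³/yr = 339.7 m³/d
t = ΔV / Q = 1.063 × 10^6 m³ / 339.7 m³/d = 3129 d
t = 3129 d ≈ 447 weeks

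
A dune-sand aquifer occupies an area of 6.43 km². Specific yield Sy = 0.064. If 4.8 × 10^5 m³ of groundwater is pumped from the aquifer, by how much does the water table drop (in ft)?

Δh ≈ 3.83 ft

A = 6.43 km² = 6.43 × 10^6 m²
Δh = ΔV / (Sy × A) = 4.8 × 10^5 m³ / (0.064 × 6.43 × 10^6 m²) = 1.166 m
Δh = 1.166 m = 3.827 ft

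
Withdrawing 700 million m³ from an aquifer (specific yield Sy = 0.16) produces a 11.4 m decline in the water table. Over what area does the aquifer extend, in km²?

A ≈ 384 km²

ΔV = 700 million m³ = 7 × 10^8 m³
A = ΔV / (Sy × Δh) = 7 × 10^8 / (0.16 × 11.4) = 3.838 × 10^8 m²
A = 3.838 × 10^8 m² = 383.8 km²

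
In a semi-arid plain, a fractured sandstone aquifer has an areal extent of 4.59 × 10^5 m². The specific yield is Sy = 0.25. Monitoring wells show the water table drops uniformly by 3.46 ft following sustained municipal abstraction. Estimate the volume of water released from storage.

ΔV ≈ 1.21 × 10^5 m³

Δh = 3.46 ft = 1.055 m
ΔV = Sy × A × Δh = 0.25 × 4.59 × 10^5 m² × 1.055 m = 1.21 × 10^5 m³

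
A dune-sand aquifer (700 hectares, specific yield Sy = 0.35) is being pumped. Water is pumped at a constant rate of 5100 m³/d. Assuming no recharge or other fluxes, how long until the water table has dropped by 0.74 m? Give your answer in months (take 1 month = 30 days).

t ≈ 11.8 months

A = 700 hectares = 7 × 10^6 m²
ΔV = Sy × A × Δh = 0.35 × 7 × 10^6 × 0.74 = 1.813 × 10^6 m³
t = ΔV / Q = 1.813 × 10^6 m³ / 5100 m³/d = 355.5 d
t = 355.5 d ≈ 11.85 months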